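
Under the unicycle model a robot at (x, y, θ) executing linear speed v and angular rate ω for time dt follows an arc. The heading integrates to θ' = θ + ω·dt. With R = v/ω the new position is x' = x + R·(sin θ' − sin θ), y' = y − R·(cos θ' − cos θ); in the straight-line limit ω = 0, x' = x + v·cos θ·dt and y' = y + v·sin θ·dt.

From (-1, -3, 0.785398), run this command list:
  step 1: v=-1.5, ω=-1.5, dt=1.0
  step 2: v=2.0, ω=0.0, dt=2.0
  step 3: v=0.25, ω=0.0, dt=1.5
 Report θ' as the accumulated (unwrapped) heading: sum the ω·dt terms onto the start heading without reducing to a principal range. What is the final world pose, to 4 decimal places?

(0.9423, -5.9153, -0.7146)

step 1: θ'=-0.7146 (R=1.0000) → pose (-2.3624, -3.0482, -0.7146)
step 2: θ'=-0.7146 (straight) → pose (0.6590, -5.6695, -0.7146)
step 3: θ'=-0.7146 (straight) → pose (0.9423, -5.9153, -0.7146)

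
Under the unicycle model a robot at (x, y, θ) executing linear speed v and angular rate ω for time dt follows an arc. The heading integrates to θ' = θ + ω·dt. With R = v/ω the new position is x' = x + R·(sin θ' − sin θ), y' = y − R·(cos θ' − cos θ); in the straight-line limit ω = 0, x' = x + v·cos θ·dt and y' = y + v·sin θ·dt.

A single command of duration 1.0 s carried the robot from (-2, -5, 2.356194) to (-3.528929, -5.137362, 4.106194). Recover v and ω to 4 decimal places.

v = 1.7500, ω = 1.7500

Δθ = 4.106194 − 2.356194 = 1.750000
ω = Δθ/dt = 1.750000/1.0 = 1.7500
R = Δx/(sin θ' − sin θ) = 1.0000
v = R·ω = 1.0000·1.7500 = 1.7500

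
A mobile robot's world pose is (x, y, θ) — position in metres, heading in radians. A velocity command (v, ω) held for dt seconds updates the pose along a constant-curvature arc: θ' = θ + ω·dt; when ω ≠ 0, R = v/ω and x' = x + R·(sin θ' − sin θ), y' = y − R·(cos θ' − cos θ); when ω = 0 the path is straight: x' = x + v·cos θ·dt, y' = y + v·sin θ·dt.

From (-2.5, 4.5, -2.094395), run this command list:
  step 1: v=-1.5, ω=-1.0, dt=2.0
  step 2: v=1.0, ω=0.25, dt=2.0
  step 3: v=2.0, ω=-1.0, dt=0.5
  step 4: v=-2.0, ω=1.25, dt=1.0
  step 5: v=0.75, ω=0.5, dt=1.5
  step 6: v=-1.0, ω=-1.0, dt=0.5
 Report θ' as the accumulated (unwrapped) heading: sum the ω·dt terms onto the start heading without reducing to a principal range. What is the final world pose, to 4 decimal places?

step 1: θ'=-4.0944 (R=1.5000) → pose (0.0216, 4.6191, -4.0944)
step 2: θ'=-3.5944 (R=4.0000) → pose (-1.4886, 5.8984, -3.5944)
step 3: θ'=-4.0944 (R=-2.0000) → pose (-2.2437, 6.5380, -4.0944)
step 4: θ'=-2.8444 (R=-1.6000) → pose (-0.4711, 5.9352, -2.8444)
step 5: θ'=-2.0944 (R=1.5000) → pose (-1.3309, 5.2510, -2.0944)
step 6: θ'=-2.5944 (R=1.0000) → pose (-0.9852, 5.6050, -2.5944)

(-0.9852, 5.6050, -2.5944)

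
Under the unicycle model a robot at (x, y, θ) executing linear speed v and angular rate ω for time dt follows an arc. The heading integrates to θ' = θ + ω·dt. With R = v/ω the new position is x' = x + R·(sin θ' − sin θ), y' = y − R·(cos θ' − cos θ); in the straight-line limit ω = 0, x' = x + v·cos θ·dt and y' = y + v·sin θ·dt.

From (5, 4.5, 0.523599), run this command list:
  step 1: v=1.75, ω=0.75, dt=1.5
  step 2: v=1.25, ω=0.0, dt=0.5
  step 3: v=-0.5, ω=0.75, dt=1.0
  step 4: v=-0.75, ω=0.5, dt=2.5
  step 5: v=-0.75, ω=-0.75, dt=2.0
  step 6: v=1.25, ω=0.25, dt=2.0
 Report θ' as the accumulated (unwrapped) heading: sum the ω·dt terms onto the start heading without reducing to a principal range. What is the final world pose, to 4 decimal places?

step 1: θ'=1.6486 (R=2.3333) → pose (6.1596, 6.7021, 1.6486)
step 2: θ'=1.6486 (straight) → pose (6.1110, 7.3252, 1.6486)
step 3: θ'=2.3986 (R=-0.6667) → pose (6.3247, 6.8860, 2.3986)
step 4: θ'=3.6486 (R=-1.5000) → pose (8.0678, 6.6794, 3.6486)
step 5: θ'=2.1486 (R=1.0000) → pose (9.3910, 6.3514, 2.1486)
step 6: θ'=2.6486 (R=5.0000) → pose (7.5690, 8.0251, 2.6486)

(7.5690, 8.0251, 2.6486)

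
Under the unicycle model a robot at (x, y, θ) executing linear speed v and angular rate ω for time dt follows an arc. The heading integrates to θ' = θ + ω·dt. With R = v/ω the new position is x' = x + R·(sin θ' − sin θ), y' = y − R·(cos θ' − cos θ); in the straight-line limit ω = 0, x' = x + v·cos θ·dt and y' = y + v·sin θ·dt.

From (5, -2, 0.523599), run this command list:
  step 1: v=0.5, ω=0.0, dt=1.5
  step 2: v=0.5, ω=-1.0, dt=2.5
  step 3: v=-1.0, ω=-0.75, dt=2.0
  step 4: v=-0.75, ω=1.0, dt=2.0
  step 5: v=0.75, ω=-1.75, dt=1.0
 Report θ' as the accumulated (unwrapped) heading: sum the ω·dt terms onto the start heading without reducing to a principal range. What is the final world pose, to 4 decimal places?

(8.5524, -1.2105, -3.2264)

step 1: θ'=0.5236 (straight) → pose (5.6495, -1.6250, 0.5236)
step 2: θ'=-1.9764 (R=-0.5000) → pose (6.3590, -2.2553, -1.9764)
step 3: θ'=-3.4764 (R=1.3333) → pose (8.0222, -1.5221, -3.4764)
step 4: θ'=-1.4764 (R=-0.7500) → pose (9.0153, -0.7431, -1.4764)
step 5: θ'=-3.2264 (R=-0.4286) → pose (8.5524, -1.2105, -3.2264)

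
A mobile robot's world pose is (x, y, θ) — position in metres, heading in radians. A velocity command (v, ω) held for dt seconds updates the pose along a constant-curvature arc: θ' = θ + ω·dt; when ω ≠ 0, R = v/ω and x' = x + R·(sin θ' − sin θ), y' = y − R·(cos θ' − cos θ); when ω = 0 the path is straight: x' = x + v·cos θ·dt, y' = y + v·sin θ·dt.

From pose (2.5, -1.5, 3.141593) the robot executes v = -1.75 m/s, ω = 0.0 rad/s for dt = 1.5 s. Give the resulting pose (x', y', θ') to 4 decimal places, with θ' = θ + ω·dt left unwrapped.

(5.1250, -1.5000, 3.1416)

θ' = 3.1416 + 0.0·1.5 = 3.1416
ω = 0 → straight: x' = 2.5 + -1.75·cos(3.1416)·1.5 = 5.1250
y' = -1.5 + -1.75·sin(3.1416)·1.5 = -1.5000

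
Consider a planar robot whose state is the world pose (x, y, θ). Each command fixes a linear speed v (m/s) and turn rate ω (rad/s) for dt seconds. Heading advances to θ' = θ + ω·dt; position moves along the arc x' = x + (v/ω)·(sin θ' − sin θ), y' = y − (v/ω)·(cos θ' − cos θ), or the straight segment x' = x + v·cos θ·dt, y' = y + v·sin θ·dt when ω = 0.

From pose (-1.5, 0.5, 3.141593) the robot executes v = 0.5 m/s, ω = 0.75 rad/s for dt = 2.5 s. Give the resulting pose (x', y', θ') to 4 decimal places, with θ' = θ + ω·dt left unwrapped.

(-2.1361, -0.3664, 5.0166)

θ' = 3.1416 + 0.75·2.5 = 5.0166
R = v/ω = 0.5/0.75 = 0.6667
x' = -1.5 + 0.6667·(sin 5.0166 − sin 3.1416) = -2.1361
y' = 0.5 − 0.6667·(cos 5.0166 − cos 3.1416) = -0.3664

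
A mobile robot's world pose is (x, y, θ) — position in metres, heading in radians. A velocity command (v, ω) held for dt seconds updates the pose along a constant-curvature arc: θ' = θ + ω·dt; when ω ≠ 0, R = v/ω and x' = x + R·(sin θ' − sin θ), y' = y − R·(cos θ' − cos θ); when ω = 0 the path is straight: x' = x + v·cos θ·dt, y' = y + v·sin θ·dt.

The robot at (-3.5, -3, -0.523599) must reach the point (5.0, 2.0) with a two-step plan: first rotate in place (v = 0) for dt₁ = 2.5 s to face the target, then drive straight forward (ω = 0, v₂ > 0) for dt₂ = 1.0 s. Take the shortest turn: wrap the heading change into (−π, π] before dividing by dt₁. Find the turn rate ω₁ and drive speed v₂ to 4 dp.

ω₁ = 0.4221, v₂ = 9.8615

heading to target = atan2(2−-3, 5−-3.5) = 0.5317
Δθ = wrap(0.5317 − -0.5236) = 1.0553; ω₁ = Δθ/dt₁ = 0.4221
distance = √((5−-3.5)² + (2−-3)²) = 9.8615; v₂ = distance/dt₂ = 9.8615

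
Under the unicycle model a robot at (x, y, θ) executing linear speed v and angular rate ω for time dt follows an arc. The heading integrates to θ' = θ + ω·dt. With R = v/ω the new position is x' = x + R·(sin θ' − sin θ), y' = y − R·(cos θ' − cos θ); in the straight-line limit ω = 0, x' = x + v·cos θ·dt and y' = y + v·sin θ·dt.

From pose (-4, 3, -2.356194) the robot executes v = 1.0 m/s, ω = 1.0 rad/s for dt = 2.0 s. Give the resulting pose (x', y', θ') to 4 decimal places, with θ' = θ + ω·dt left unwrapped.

θ' = -2.3562 + 1.0·2.0 = -0.3562
R = v/ω = 1.0/1.0 = 1.0000
x' = -4 + 1.0000·(sin -0.3562 − sin -2.3562) = -3.6416
y' = 3 − 1.0000·(cos -0.3562 − cos -2.3562) = 1.3557

(-3.6416, 1.3557, -0.3562)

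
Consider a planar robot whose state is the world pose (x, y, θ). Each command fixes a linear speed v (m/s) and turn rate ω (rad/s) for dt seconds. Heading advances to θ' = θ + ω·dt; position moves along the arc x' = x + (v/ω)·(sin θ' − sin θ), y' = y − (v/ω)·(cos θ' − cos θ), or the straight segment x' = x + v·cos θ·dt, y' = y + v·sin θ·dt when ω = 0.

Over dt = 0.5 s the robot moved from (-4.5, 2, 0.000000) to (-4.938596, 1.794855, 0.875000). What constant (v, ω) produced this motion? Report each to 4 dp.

v = -1.0000, ω = 1.7500

Δθ = 0.875000 − 0.000000 = 0.875000
ω = Δθ/dt = 0.875000/0.5 = 1.7500
R = Δx/(sin θ' − sin θ) = -0.5714
v = R·ω = -0.5714·1.7500 = -1.0000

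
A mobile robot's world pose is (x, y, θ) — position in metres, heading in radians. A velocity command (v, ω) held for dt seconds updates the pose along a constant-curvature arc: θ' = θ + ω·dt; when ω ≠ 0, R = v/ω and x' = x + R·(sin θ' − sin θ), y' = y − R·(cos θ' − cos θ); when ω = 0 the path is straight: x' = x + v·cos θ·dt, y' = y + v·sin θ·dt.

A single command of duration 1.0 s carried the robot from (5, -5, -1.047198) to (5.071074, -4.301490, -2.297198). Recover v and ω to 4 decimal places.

v = -0.7500, ω = -1.2500

Δθ = -2.297198 − -1.047198 = -1.250000
ω = Δθ/dt = -1.250000/1.0 = -1.2500
R = −Δy/(cos θ' − cos θ) = 0.6000
v = R·ω = 0.6000·-1.2500 = -0.7500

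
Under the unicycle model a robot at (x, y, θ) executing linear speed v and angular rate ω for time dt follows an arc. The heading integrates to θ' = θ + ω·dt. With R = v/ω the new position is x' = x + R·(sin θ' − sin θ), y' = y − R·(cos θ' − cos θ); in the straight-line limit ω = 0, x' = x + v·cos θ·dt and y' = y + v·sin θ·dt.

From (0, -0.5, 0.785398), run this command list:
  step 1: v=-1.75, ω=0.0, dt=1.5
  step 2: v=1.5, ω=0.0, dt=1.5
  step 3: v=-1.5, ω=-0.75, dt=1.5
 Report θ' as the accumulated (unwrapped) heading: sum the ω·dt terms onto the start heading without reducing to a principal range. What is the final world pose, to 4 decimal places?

step 1: θ'=0.7854 (straight) → pose (-1.8562, -2.3562, 0.7854)
step 2: θ'=0.7854 (straight) → pose (-0.2652, -0.7652, 0.7854)
step 3: θ'=-0.3396 (R=2.0000) → pose (-2.3456, -1.2367, -0.3396)

(-2.3456, -1.2367, -0.3396)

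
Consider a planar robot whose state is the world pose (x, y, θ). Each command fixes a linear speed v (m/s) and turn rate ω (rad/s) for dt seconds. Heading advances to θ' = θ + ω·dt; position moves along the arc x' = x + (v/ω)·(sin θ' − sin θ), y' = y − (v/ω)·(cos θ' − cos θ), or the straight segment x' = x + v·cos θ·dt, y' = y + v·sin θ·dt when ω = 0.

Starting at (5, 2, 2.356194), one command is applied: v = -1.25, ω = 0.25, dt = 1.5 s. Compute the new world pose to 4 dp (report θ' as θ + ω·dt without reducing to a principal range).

(6.5407, 0.9507, 2.7312)

θ' = 2.3562 + 0.25·1.5 = 2.7312
R = v/ω = -1.25/0.25 = -5.0000
x' = 5 + -5.0000·(sin 2.7312 − sin 2.3562) = 6.5407
y' = 2 − -5.0000·(cos 2.7312 − cos 2.3562) = 0.9507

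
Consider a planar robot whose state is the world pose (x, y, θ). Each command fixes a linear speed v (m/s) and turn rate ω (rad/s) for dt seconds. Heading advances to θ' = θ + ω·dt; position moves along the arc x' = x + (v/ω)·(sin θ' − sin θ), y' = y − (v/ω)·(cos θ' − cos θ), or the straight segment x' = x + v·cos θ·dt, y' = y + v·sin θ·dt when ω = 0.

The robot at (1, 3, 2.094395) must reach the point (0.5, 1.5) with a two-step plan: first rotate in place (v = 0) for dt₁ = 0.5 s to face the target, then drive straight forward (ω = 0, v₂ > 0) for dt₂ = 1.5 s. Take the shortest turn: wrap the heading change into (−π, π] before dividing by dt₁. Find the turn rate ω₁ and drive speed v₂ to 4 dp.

heading to target = atan2(1.5−3, 0.5−1) = -1.8925
Δθ = wrap(-1.8925 − 2.0944) = 2.2962; ω₁ = Δθ/dt₁ = 4.5925
distance = √((0.5−1)² + (1.5−3)²) = 1.5811; v₂ = distance/dt₂ = 1.0541

ω₁ = 4.5925, v₂ = 1.0541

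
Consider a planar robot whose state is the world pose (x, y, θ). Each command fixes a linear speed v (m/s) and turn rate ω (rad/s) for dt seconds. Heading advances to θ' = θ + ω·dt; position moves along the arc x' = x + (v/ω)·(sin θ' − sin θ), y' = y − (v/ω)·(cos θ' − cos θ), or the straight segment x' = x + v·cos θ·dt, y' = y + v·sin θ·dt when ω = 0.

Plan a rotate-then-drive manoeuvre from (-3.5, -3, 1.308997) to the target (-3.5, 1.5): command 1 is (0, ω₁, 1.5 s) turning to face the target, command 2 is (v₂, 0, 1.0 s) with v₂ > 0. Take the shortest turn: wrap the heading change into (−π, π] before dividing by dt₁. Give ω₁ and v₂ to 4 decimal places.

ω₁ = 0.1745, v₂ = 4.5000

heading to target = atan2(1.5−-3, -3.5−-3.5) = 1.5708
Δθ = wrap(1.5708 − 1.3090) = 0.2618; ω₁ = Δθ/dt₁ = 0.1745
distance = √((-3.5−-3.5)² + (1.5−-3)²) = 4.5000; v₂ = distance/dt₂ = 4.5000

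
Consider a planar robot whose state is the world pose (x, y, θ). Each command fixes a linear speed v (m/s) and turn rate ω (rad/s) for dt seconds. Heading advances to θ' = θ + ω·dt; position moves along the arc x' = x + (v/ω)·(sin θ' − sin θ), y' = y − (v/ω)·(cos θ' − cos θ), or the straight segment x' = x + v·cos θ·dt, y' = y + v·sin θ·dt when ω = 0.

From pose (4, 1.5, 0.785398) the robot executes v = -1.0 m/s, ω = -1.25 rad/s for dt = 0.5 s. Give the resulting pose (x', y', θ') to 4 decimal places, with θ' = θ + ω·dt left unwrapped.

θ' = 0.7854 + -1.25·0.5 = 0.1604
R = v/ω = -1.0/-1.25 = 0.8000
x' = 4 + 0.8000·(sin 0.1604 − sin 0.7854) = 3.5621
y' = 1.5 − 0.8000·(cos 0.1604 − cos 0.7854) = 1.2760

(3.5621, 1.2760, 0.1604)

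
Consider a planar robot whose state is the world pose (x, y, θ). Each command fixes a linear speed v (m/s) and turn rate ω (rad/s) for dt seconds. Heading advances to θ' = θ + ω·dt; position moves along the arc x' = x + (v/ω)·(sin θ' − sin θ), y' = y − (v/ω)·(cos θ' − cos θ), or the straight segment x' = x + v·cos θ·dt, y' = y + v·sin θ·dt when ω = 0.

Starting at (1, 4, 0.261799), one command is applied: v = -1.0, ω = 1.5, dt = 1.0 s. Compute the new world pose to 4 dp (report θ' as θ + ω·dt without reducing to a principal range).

θ' = 0.2618 + 1.5·1.0 = 1.7618
R = v/ω = -1.0/1.5 = -0.6667
x' = 1 + -0.6667·(sin 1.7618 − sin 0.2618) = 0.5180
y' = 4 − -0.6667·(cos 1.7618 − cos 0.2618) = 3.2295

(0.5180, 3.2295, 1.7618)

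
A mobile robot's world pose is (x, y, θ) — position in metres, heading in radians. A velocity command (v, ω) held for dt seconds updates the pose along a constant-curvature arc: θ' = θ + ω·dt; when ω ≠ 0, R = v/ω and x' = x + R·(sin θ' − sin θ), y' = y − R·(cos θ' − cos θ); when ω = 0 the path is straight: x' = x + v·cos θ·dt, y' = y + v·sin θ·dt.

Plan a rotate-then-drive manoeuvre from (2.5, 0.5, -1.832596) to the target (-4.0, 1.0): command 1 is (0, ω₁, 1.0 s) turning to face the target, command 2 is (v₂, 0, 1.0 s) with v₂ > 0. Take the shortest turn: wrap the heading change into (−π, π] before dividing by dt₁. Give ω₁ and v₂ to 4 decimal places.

heading to target = atan2(1−0.5, -4−2.5) = 3.0648
Δθ = wrap(3.0648 − -1.8326) = -1.3858; ω₁ = Δθ/dt₁ = -1.3858
distance = √((-4−2.5)² + (1−0.5)²) = 6.5192; v₂ = distance/dt₂ = 6.5192

ω₁ = -1.3858, v₂ = 6.5192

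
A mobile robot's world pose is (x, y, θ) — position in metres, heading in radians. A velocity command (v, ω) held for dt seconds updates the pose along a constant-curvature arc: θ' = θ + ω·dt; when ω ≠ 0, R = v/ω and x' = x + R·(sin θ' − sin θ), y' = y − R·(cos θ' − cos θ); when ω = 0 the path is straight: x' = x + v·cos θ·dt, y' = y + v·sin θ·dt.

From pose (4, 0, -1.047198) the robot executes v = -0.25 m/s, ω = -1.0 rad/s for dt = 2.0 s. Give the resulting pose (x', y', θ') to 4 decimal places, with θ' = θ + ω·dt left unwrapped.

(4.1929, 0.3739, -3.0472)

θ' = -1.0472 + -1.0·2.0 = -3.0472
R = v/ω = -0.25/-1.0 = 0.2500
x' = 4 + 0.2500·(sin -3.0472 − sin -1.0472) = 4.1929
y' = 0 − 0.2500·(cos -3.0472 − cos -1.0472) = 0.3739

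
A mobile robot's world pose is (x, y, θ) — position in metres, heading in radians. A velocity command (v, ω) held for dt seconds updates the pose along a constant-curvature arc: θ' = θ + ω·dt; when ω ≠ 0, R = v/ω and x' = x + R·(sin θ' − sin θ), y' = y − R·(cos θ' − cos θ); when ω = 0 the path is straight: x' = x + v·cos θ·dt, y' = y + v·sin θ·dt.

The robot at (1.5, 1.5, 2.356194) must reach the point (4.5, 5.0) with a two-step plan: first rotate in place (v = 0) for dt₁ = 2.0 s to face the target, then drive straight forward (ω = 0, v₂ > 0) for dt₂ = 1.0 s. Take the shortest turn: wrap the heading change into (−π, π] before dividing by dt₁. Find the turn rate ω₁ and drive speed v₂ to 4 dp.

ω₁ = -0.7470, v₂ = 4.6098

heading to target = atan2(5−1.5, 4.5−1.5) = 0.8622
Δθ = wrap(0.8622 − 2.3562) = -1.4940; ω₁ = Δθ/dt₁ = -0.7470
distance = √((4.5−1.5)² + (5−1.5)²) = 4.6098; v₂ = distance/dt₂ = 4.6098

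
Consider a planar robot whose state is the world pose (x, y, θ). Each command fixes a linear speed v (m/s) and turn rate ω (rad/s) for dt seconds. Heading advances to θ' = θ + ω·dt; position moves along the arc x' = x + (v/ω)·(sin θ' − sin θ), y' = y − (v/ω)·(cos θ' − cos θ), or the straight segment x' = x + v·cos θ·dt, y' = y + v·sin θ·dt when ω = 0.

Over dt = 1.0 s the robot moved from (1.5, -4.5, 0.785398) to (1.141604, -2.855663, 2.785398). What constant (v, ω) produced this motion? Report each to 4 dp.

v = 2.0000, ω = 2.0000

Δθ = 2.785398 − 0.785398 = 2.000000
ω = Δθ/dt = 2.000000/1.0 = 2.0000
R = −Δy/(cos θ' − cos θ) = 1.0000
v = R·ω = 1.0000·2.0000 = 2.0000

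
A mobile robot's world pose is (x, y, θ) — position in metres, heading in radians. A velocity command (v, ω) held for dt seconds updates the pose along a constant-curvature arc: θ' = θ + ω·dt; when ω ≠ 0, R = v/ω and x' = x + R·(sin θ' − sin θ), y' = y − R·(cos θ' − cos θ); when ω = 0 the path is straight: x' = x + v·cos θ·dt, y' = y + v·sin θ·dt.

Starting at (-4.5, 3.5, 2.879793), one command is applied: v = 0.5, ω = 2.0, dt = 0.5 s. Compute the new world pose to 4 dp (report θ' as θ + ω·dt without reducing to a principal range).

(-4.7329, 3.4434, 3.8798)

θ' = 2.8798 + 2.0·0.5 = 3.8798
R = v/ω = 0.5/2.0 = 0.2500
x' = -4.5 + 0.2500·(sin 3.8798 − sin 2.8798) = -4.7329
y' = 3.5 − 0.2500·(cos 3.8798 − cos 2.8798) = 3.4434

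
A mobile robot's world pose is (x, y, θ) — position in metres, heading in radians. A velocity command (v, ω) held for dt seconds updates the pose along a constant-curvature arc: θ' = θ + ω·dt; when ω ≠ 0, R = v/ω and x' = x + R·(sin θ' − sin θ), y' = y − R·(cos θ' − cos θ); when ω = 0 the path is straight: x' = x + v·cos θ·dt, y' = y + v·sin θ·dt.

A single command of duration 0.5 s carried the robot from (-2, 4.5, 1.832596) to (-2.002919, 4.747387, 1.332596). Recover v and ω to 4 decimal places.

Δθ = 1.332596 − 1.832596 = -0.500000
ω = Δθ/dt = -0.500000/0.5 = -1.0000
R = −Δy/(cos θ' − cos θ) = -0.5000
v = R·ω = -0.5000·-1.0000 = 0.5000

v = 0.5000, ω = -1.0000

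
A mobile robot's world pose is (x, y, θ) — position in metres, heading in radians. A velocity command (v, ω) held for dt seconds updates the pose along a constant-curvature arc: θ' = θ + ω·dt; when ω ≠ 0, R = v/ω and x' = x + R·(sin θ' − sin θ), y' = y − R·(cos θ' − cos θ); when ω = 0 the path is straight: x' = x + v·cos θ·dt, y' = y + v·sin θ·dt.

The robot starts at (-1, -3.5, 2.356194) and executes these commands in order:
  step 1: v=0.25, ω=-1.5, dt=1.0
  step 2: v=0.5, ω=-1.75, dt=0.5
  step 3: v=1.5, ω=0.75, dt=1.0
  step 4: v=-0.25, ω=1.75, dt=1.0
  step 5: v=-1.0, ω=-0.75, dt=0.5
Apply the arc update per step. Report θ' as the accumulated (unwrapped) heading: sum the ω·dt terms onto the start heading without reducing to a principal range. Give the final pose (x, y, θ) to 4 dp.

step 1: θ'=0.8562 (R=-0.1667) → pose (-1.0080, -3.2729, 0.8562)
step 2: θ'=-0.0188 (R=-0.2857) → pose (-0.7869, -3.1745, -0.0188)
step 3: θ'=0.7312 (R=2.0000) → pose (0.5863, -2.6636, 0.7312)
step 4: θ'=2.4812 (R=-0.1429) → pose (0.5940, -2.8828, 2.4812)
step 5: θ'=2.1062 (R=1.3333) → pose (0.9229, -3.2555, 2.1062)

(0.9229, -3.2555, 2.1062)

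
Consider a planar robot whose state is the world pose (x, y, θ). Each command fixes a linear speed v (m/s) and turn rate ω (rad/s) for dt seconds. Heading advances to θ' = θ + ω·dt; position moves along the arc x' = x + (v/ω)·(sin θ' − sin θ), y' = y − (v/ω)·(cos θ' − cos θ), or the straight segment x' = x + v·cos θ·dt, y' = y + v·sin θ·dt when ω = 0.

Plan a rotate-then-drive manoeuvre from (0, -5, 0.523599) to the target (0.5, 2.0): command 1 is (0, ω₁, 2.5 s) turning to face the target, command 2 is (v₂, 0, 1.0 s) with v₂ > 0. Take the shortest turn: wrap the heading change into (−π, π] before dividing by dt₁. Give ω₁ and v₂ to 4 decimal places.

ω₁ = 0.3904, v₂ = 7.0178

heading to target = atan2(2−-5, 0.5−0) = 1.4995
Δθ = wrap(1.4995 − 0.5236) = 0.9759; ω₁ = Δθ/dt₁ = 0.3904
distance = √((0.5−0)² + (2−-5)²) = 7.0178; v₂ = distance/dt₂ = 7.0178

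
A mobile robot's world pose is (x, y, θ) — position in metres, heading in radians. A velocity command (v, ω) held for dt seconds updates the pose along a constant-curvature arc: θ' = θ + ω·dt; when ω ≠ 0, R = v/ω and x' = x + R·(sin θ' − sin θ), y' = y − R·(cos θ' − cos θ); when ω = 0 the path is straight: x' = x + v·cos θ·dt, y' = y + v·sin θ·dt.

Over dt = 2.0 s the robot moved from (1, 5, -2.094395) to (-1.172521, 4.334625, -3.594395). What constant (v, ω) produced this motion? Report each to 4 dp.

Δθ = -3.594395 − -2.094395 = -1.500000
ω = Δθ/dt = -1.500000/2.0 = -0.7500
R = Δx/(sin θ' − sin θ) = -1.6667
v = R·ω = -1.6667·-0.7500 = 1.2500

v = 1.2500, ω = -0.7500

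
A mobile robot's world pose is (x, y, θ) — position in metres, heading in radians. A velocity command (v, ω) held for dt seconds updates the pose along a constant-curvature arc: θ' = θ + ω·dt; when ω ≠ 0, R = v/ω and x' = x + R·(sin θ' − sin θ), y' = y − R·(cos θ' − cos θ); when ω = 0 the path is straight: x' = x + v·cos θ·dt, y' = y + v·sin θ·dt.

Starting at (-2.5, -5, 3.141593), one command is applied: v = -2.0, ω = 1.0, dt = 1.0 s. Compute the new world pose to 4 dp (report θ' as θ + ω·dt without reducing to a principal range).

(-0.8171, -4.0806, 4.1416)

θ' = 3.1416 + 1.0·1.0 = 4.1416
R = v/ω = -2.0/1.0 = -2.0000
x' = -2.5 + -2.0000·(sin 4.1416 − sin 3.1416) = -0.8171
y' = -5 − -2.0000·(cos 4.1416 − cos 3.1416) = -4.0806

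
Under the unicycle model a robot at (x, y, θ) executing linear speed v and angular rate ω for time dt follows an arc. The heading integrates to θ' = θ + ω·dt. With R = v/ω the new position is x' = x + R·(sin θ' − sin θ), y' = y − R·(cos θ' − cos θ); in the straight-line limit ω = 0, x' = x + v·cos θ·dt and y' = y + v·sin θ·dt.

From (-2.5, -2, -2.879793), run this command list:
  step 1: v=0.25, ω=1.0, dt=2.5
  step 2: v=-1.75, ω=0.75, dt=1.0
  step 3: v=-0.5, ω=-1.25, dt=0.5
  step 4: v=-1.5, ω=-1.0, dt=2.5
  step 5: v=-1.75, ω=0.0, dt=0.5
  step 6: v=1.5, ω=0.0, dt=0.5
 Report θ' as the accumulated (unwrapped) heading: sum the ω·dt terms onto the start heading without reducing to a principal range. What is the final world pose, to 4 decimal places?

step 1: θ'=-0.3798 (R=0.2500) → pose (-2.5280, -2.4737, -0.3798)
step 2: θ'=0.3702 (R=-2.3333) → pose (-4.2372, -2.4655, 0.3702)
step 3: θ'=-0.2548 (R=0.4000) → pose (-4.4828, -2.4797, -0.2548)
step 4: θ'=-2.7548 (R=1.5000) → pose (-4.6705, 0.3611, -2.7548)
step 5: θ'=-2.7548 (straight) → pose (-3.8602, 0.6912, -2.7548)
step 6: θ'=-2.7548 (straight) → pose (-4.5548, 0.4082, -2.7548)

(-4.5548, 0.4082, -2.7548)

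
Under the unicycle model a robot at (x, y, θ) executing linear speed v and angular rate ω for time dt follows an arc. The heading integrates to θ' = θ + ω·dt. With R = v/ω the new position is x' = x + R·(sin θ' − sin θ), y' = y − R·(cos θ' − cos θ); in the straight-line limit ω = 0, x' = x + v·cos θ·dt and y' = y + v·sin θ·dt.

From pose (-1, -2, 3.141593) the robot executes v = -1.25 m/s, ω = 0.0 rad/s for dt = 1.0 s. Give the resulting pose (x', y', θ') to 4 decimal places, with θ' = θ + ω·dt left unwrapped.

(0.2500, -2.0000, 3.1416)

θ' = 3.1416 + 0.0·1.0 = 3.1416
ω = 0 → straight: x' = -1 + -1.25·cos(3.1416)·1.0 = 0.2500
y' = -2 + -1.25·sin(3.1416)·1.0 = -2.0000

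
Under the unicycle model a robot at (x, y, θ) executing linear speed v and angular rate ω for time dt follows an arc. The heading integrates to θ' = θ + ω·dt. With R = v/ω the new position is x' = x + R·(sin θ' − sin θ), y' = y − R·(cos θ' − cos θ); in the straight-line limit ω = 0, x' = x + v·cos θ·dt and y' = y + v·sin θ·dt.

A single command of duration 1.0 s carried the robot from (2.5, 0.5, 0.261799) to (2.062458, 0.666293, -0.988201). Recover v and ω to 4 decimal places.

Δθ = -0.988201 − 0.261799 = -1.250000
ω = Δθ/dt = -1.250000/1.0 = -1.2500
R = Δx/(sin θ' − sin θ) = 0.4000
v = R·ω = 0.4000·-1.2500 = -0.5000

v = -0.5000, ω = -1.2500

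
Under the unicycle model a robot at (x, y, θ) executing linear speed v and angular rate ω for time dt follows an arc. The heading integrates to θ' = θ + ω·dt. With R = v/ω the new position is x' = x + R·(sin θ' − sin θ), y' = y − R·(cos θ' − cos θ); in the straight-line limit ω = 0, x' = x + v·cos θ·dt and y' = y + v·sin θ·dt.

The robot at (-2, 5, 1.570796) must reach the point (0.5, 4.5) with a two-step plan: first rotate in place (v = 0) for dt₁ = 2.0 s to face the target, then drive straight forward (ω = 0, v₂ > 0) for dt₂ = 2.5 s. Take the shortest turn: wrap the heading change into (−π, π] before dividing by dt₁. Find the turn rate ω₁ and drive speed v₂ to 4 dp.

heading to target = atan2(4.5−5, 0.5−-2) = -0.1974
Δθ = wrap(-0.1974 − 1.5708) = -1.7682; ω₁ = Δθ/dt₁ = -0.8841
distance = √((0.5−-2)² + (4.5−5)²) = 2.5495; v₂ = distance/dt₂ = 1.0198

ω₁ = -0.8841, v₂ = 1.0198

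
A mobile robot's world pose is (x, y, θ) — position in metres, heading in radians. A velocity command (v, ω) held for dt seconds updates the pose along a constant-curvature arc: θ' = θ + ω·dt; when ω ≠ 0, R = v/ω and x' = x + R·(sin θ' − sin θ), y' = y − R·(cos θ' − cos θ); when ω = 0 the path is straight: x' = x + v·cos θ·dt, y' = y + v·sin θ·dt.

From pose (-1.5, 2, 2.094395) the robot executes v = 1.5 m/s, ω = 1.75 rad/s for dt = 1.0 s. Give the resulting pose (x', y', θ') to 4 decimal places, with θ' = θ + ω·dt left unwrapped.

(-2.7963, 2.2255, 3.8444)

θ' = 2.0944 + 1.75·1.0 = 3.8444
R = v/ω = 1.5/1.75 = 0.8571
x' = -1.5 + 0.8571·(sin 3.8444 − sin 2.0944) = -2.7963
y' = 2 − 0.8571·(cos 3.8444 − cos 2.0944) = 2.2255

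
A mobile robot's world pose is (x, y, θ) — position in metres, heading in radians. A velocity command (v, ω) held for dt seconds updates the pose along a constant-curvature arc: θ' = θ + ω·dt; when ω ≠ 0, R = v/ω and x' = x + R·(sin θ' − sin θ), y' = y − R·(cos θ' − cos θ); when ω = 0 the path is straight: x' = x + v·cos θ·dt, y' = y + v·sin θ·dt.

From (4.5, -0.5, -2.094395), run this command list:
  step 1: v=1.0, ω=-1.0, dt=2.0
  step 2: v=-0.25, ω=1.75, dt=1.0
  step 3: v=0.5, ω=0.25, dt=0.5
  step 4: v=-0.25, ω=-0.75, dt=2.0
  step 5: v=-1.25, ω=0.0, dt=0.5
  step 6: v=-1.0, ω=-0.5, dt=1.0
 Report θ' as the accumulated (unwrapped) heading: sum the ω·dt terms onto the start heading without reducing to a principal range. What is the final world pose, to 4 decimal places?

step 1: θ'=-4.0944 (R=-1.0000) → pose (2.8189, -0.5794, -4.0944)
step 2: θ'=-2.3444 (R=-0.1429) → pose (3.0376, -0.5964, -2.3444)
step 3: θ'=-2.2194 (R=2.0000) → pose (2.8745, -0.7857, -2.2194)
step 4: θ'=-3.7194 (R=0.3333) → pose (3.3222, -0.7079, -3.7194)
step 5: θ'=-3.7194 (straight) → pose (3.8458, -1.0492, -3.7194)
step 6: θ'=-4.2194 (R=2.0000) → pose (4.5152, -1.7780, -4.2194)

(4.5152, -1.7780, -4.2194)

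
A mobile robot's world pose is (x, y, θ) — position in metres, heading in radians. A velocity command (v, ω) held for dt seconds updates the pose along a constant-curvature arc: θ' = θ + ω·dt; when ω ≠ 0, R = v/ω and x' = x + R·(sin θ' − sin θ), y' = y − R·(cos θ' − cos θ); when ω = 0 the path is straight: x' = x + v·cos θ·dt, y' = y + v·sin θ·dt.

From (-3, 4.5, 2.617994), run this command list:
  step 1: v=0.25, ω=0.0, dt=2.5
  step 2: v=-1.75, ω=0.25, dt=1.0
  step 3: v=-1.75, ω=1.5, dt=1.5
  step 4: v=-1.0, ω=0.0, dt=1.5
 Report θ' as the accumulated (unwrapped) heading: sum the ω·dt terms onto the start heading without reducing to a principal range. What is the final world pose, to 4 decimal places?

(-1.1373, 7.0969, 5.1180)

step 1: θ'=2.6180 (straight) → pose (-3.5413, 4.8125, 2.6180)
step 2: θ'=2.8680 (R=-7.0000) → pose (-1.9327, 4.1350, 2.8680)
step 3: θ'=5.1180 (R=-1.1667) → pose (-0.5454, 5.7187, 5.1180)
step 4: θ'=5.1180 (straight) → pose (-1.1373, 7.0969, 5.1180)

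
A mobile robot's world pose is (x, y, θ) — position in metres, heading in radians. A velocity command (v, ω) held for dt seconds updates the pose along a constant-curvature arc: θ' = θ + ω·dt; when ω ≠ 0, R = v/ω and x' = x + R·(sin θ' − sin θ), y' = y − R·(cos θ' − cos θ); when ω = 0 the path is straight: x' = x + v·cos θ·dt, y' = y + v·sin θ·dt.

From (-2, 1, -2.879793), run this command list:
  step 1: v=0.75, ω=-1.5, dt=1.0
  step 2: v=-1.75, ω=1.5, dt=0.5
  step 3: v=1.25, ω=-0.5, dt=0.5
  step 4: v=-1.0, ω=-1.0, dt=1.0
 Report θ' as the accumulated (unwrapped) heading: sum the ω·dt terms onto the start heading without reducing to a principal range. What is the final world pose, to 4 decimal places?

step 1: θ'=-4.3798 (R=-0.5000) → pose (-2.6020, 1.3197, -4.3798)
step 2: θ'=-3.6298 (R=-1.1667) → pose (-2.0465, 0.6703, -3.6298)
step 3: θ'=-3.8798 (R=-2.5000) → pose (-2.5563, 1.0290, -3.8798)
step 4: θ'=-4.8798 (R=1.0000) → pose (-2.2432, 0.1227, -4.8798)

(-2.2432, 0.1227, -4.8798)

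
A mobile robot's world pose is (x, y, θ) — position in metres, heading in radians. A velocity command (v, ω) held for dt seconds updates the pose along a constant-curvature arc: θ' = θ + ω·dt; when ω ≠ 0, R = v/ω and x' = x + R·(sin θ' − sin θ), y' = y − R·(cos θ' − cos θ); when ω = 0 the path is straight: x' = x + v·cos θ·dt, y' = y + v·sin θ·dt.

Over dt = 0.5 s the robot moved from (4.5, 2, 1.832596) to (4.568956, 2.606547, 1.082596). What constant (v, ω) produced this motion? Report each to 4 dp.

v = 1.2500, ω = -1.5000

Δθ = 1.082596 − 1.832596 = -0.750000
ω = Δθ/dt = -0.750000/0.5 = -1.5000
R = −Δy/(cos θ' − cos θ) = -0.8333
v = R·ω = -0.8333·-1.5000 = 1.2500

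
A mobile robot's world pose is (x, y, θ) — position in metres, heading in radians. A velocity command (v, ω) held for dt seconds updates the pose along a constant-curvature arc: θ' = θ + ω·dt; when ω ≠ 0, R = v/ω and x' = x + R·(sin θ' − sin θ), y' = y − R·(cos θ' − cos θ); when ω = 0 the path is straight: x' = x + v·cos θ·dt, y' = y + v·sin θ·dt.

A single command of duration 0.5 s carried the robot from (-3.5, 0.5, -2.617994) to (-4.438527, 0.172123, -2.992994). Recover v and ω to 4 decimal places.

Δθ = -2.992994 − -2.617994 = -0.375000
ω = Δθ/dt = -0.375000/0.5 = -0.7500
R = Δx/(sin θ' − sin θ) = -2.6667
v = R·ω = -2.6667·-0.7500 = 2.0000

v = 2.0000, ω = -0.7500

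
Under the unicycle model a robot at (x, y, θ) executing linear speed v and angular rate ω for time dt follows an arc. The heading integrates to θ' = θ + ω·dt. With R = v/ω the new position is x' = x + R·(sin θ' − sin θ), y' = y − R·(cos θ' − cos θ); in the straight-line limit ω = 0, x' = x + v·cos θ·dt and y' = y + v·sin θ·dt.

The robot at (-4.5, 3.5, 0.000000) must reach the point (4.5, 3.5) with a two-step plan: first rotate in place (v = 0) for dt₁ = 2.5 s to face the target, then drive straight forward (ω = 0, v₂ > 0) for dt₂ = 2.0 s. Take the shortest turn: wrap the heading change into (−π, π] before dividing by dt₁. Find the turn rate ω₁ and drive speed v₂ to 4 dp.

heading to target = atan2(3.5−3.5, 4.5−-4.5) = 0.0000
Δθ = wrap(0.0000 − 0.0000) = 0.0000; ω₁ = Δθ/dt₁ = 0.0000
distance = √((4.5−-4.5)² + (3.5−3.5)²) = 9.0000; v₂ = distance/dt₂ = 4.5000

ω₁ = 0.0000, v₂ = 4.5000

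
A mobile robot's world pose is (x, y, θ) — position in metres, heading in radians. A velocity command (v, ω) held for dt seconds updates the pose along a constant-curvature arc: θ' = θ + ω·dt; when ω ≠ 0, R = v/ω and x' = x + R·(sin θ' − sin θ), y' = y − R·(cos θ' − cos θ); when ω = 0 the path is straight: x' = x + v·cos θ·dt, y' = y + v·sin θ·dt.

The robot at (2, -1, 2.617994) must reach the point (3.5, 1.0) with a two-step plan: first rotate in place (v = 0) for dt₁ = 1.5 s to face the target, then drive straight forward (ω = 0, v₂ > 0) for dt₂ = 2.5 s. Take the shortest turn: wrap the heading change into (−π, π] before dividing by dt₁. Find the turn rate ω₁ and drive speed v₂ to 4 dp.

ω₁ = -1.1271, v₂ = 1.0000

heading to target = atan2(1−-1, 3.5−2) = 0.9273
Δθ = wrap(0.9273 − 2.6180) = -1.6907; ω₁ = Δθ/dt₁ = -1.1271
distance = √((3.5−2)² + (1−-1)²) = 2.5000; v₂ = distance/dt₂ = 1.0000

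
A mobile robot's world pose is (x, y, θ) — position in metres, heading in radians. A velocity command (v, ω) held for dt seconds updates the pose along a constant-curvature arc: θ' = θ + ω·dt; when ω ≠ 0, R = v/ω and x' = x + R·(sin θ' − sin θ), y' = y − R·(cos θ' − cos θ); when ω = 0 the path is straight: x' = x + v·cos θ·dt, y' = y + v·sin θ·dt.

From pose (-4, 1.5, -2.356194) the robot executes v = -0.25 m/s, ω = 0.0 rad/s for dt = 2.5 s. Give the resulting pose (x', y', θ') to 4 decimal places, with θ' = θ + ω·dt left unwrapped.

(-3.5581, 1.9419, -2.3562)

θ' = -2.3562 + 0.0·2.5 = -2.3562
ω = 0 → straight: x' = -4 + -0.25·cos(-2.3562)·2.5 = -3.5581
y' = 1.5 + -0.25·sin(-2.3562)·2.5 = 1.9419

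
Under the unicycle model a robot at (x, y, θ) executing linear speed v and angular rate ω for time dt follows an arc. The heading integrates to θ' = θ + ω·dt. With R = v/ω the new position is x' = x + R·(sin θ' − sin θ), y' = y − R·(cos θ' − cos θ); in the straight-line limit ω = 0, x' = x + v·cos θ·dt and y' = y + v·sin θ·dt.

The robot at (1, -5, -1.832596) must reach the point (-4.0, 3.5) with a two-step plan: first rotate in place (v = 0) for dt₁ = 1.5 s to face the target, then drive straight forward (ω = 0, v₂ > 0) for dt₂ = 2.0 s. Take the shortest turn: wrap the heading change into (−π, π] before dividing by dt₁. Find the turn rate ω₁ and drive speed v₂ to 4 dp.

heading to target = atan2(3.5−-5, -4−1) = 2.1025
Δθ = wrap(2.1025 − -1.8326) = -2.3481; ω₁ = Δθ/dt₁ = -1.5654
distance = √((-4−1)² + (3.5−-5)²) = 9.8615; v₂ = distance/dt₂ = 4.9308

ω₁ = -1.5654, v₂ = 4.9308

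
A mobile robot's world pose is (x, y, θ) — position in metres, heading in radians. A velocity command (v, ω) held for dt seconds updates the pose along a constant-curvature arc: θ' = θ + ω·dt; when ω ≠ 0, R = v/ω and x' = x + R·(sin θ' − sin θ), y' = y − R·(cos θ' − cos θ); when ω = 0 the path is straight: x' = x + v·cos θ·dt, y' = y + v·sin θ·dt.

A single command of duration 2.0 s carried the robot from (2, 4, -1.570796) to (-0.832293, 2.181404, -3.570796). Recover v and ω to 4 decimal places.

Δθ = -3.570796 − -1.570796 = -2.000000
ω = Δθ/dt = -2.000000/2.0 = -1.0000
R = Δx/(sin θ' − sin θ) = -2.0000
v = R·ω = -2.0000·-1.0000 = 2.0000

v = 2.0000, ω = -1.0000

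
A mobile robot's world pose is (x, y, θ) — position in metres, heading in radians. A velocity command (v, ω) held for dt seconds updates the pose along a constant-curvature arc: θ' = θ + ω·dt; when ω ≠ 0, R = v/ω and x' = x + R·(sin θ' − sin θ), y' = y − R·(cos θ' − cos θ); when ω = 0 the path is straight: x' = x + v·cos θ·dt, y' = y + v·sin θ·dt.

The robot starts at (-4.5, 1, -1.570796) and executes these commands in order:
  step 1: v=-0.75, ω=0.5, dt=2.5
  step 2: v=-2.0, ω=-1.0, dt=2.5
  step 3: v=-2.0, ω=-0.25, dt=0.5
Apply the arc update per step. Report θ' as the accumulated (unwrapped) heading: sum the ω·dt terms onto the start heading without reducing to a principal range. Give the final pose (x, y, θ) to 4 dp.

(-4.5608, 6.4747, -2.9458)

step 1: θ'=-0.3208 (R=-1.5000) → pose (-5.5270, 2.4235, -0.3208)
step 2: θ'=-2.8208 (R=2.0000) → pose (-5.5270, 6.2194, -2.8208)
step 3: θ'=-2.9458 (R=8.0000) → pose (-4.5608, 6.4747, -2.9458)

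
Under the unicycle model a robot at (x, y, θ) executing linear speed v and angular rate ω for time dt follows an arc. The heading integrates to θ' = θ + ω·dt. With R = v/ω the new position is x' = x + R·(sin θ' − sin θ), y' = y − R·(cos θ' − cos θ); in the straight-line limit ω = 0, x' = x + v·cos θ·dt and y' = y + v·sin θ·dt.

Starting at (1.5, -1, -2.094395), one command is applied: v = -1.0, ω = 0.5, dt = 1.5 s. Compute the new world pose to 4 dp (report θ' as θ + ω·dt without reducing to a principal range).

θ' = -2.0944 + 0.5·1.5 = -1.3444
R = v/ω = -1.0/0.5 = -2.0000
x' = 1.5 + -2.0000·(sin -1.3444 − sin -2.0944) = 1.7169
y' = -1 − -2.0000·(cos -1.3444 − cos -2.0944) = 0.4489

(1.7169, 0.4489, -1.3444)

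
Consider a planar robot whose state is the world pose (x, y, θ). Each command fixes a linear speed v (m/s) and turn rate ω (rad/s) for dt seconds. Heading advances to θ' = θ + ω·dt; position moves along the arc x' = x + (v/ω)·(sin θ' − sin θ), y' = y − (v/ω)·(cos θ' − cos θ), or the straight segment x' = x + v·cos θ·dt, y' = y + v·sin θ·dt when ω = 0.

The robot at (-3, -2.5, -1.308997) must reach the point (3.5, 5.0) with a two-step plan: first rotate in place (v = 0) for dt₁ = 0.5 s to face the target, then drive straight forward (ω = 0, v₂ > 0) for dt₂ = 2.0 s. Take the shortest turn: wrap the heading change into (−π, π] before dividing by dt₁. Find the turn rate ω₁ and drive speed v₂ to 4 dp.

ω₁ = 4.3314, v₂ = 4.9624

heading to target = atan2(5−-2.5, 3.5−-3) = 0.8567
Δθ = wrap(0.8567 − -1.3090) = 2.1657; ω₁ = Δθ/dt₁ = 4.3314
distance = √((3.5−-3)² + (5−-2.5)²) = 9.9247; v₂ = distance/dt₂ = 4.9624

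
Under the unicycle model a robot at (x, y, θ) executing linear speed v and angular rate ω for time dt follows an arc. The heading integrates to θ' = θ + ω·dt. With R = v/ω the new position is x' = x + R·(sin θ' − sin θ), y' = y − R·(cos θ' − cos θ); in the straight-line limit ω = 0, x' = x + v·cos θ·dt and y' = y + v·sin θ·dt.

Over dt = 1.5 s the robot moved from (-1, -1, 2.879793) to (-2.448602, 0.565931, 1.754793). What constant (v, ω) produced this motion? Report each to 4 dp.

Δθ = 1.754793 − 2.879793 = -1.125000
ω = Δθ/dt = -1.125000/1.5 = -0.7500
R = −Δy/(cos θ' − cos θ) = -2.0000
v = R·ω = -2.0000·-0.7500 = 1.5000

v = 1.5000, ω = -0.7500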